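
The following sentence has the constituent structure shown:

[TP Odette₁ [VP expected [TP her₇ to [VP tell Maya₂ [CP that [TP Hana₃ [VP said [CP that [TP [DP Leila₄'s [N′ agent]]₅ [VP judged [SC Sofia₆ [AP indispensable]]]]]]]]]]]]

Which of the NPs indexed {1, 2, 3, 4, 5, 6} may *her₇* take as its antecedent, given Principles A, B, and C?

none

*her* is a pronoun, so Principle B applies: it must be free in its binding domain.
Binding domain of *her₇*: the matrix TP, whose subject is Odette₁.
*Odette₁* c-commands the pronoun within its binding domain → coindexation would violate Principle B.
*Maya₂*: the pronoun c-commands this R-expression → coindexation would violate Principle C on *Maya₂*.
*Hana₃*: the pronoun c-commands this R-expression → coindexation would violate Principle C on *Hana₃*.
*Leila₄*: the pronoun c-commands this R-expression → coindexation would violate Principle C on *Leila₄*.
*[Leila₄'s agent]₅*: the pronoun c-commands this R-expression → coindexation would violate Principle C on *[Leila₄'s agent]₅*.
*Sofia₆*: the pronoun c-commands this R-expression → coindexation would violate Principle C on *Sofia₆*.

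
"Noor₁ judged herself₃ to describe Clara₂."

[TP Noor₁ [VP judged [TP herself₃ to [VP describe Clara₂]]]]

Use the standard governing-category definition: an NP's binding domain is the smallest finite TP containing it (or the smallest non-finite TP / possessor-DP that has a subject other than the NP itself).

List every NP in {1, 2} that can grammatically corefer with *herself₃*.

*herself* is an anaphor, so Principle A applies: it must be bound in its binding domain.
Binding domain of *herself₃*: the matrix TP, whose subject is Noor₁.
*Noor₁* c-commands the anaphor within its binding domain → licit binder.
*Clara₂* does not c-command the anaphor → cannot bind it.

{1}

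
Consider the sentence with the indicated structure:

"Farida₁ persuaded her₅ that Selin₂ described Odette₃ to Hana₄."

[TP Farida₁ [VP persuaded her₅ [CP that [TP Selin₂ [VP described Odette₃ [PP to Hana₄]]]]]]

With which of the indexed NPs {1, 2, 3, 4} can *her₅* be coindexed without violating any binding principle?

none

*her* is a pronoun, so Principle B applies: it must be free in its binding domain.
Binding domain of *her₅*: the matrix TP, whose subject is Farida₁.
*Farida₁* c-commands the pronoun within its binding domain → coindexation would violate Principle B.
*Selin₂*: the pronoun c-commands this R-expression → coindexation would violate Principle C on *Selin₂*.
*Odette₃*: the pronoun c-commands this R-expression → coindexation would violate Principle C on *Odette₃*.
*Hana₄*: the pronoun c-commands this R-expression → coindexation would violate Principle C on *Hana₄*.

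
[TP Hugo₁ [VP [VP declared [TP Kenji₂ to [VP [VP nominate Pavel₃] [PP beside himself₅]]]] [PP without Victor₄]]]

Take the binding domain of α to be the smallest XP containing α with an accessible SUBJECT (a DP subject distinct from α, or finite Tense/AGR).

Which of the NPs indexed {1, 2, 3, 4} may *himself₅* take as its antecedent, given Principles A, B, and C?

*himself* is an anaphor, so Principle A applies: it must be bound in its binding domain.
Binding domain of *himself₅*: the embedded TP, whose subject is Kenji₂.
*Hugo₁* c-commands the anaphor but is outside its binding domain → cannot satisfy Principle A.
*Kenji₂* c-commands the anaphor within its binding domain → licit binder.
*Pavel₃* does not c-command the anaphor → cannot bind it.
*Victor₄* does not c-command the anaphor → cannot bind it.

{2}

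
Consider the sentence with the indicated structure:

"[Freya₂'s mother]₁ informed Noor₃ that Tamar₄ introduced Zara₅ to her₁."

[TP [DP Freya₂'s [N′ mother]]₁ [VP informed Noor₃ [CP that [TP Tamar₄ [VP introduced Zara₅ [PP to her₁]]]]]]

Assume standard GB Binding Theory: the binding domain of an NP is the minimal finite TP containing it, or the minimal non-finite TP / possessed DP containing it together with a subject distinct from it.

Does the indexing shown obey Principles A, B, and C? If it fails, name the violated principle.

grammatical

The two coindexed NPs are *[Freya₂'s mother]₁* and *her₁*.
*her₁* is a pronoun; its binding domain is the embedded TP, whose subject is Tamar₄. Within that domain it is c-commanded only by *Tamar₄*, *Zara₅*, which carry a different index — the pronoun is free locally, so Principle B holds.
*[Freya₂'s mother]₁* is an R-expression; *her₁* does not c-command it, and no other NP shares its index, so Principle C is satisfied.
All principles are respected.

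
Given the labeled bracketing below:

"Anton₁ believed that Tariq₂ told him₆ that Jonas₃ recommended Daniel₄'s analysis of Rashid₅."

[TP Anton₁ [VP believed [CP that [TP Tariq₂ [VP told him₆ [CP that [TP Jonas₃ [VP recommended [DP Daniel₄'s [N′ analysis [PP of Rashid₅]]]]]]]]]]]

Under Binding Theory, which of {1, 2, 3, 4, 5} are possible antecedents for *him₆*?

*him* is a pronoun, so Principle B applies: it must be free in its binding domain.
Binding domain of *him₆*: the embedded TP, whose subject is Tariq₂.
*Anton₁* c-commands the pronoun but from outside its binding domain, and is not c-commanded by it → coindexation permitted.
*Tariq₂* c-commands the pronoun within its binding domain → coindexation would violate Principle B.
*Jonas₃*: the pronoun c-commands this R-expression → coindexation would violate Principle C on *Jonas₃*.
*Daniel₄*: the pronoun c-commands this R-expression → coindexation would violate Principle C on *Daniel₄*.
*Rashid₅*: the pronoun c-commands this R-expression → coindexation would violate Principle C on *Rashid₅*.

{1}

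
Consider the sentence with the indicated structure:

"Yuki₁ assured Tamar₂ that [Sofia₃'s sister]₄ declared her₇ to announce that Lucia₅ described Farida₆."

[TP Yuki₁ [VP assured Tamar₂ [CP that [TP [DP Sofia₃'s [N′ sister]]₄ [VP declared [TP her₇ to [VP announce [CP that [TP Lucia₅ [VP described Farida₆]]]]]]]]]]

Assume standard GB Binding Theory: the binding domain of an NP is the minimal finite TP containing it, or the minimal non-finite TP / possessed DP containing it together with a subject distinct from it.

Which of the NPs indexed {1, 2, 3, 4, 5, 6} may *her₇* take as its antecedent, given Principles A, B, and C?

{1, 2, 3}

*her* is a pronoun, so Principle B applies: it must be free in its binding domain.
Binding domain of *her₇*: the embedded TP, whose subject is [Sofia₃'s sister]₄.
*Yuki₁* c-commands the pronoun but from outside its binding domain, and is not c-commanded by it → coindexation permitted.
*Tamar₂* c-commands the pronoun but from outside its binding domain, and is not c-commanded by it → coindexation permitted.
*Sofia₃* and the pronoun do not c-command one another → neither Principle B nor Principle C is at stake; coindexation permitted.
*[Sofia₃'s sister]₄* c-commands the pronoun within its binding domain → coindexation would violate Principle B.
*Lucia₅*: the pronoun c-commands this R-expression → coindexation would violate Principle C on *Lucia₅*.
*Farida₆*: the pronoun c-commands this R-expression → coindexation would violate Principle C on *Farida₆*.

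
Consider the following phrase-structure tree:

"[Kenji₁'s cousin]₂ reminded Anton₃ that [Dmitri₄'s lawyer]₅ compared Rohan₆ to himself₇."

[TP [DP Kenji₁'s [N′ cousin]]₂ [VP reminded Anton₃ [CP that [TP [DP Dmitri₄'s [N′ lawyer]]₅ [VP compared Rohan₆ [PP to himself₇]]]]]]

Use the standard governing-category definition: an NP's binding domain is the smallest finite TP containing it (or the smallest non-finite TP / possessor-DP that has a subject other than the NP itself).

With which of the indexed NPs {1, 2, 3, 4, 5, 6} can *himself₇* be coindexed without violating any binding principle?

*himself* is an anaphor, so Principle A applies: it must be bound in its binding domain.
Binding domain of *himself₇*: the embedded TP, whose subject is [Dmitri₄'s lawyer]₅.
*Kenji₁* does not c-command the anaphor → cannot bind it.
*[Kenji₁'s cousin]₂* c-commands the anaphor but is outside its binding domain → cannot satisfy Principle A.
*Anton₃* c-commands the anaphor but is outside its binding domain → cannot satisfy Principle A.
*Dmitri₄* does not c-command the anaphor → cannot bind it.
*[Dmitri₄'s lawyer]₅* c-commands the anaphor within its binding domain → licit binder.
*Rohan₆* c-commands the anaphor within its binding domain → licit binder.

{5, 6}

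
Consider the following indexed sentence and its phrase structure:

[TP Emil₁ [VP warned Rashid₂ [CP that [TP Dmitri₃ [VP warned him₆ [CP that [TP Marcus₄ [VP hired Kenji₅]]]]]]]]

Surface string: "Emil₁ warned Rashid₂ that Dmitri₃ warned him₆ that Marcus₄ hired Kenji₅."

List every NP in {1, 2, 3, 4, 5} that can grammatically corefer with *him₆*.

{1, 2}

*him* is a pronoun, so Principle B applies: it must be free in its binding domain.
Binding domain of *him₆*: the embedded TP, whose subject is Dmitri₃.
*Emil₁* c-commands the pronoun but from outside its binding domain, and is not c-commanded by it → coindexation permitted.
*Rashid₂* c-commands the pronoun but from outside its binding domain, and is not c-commanded by it → coindexation permitted.
*Dmitri₃* c-commands the pronoun within its binding domain → coindexation would violate Principle B.
*Marcus₄*: the pronoun c-commands this R-expression → coindexation would violate Principle C on *Marcus₄*.
*Kenji₅*: the pronoun c-commands this R-expression → coindexation would violate Principle C on *Kenji₅*.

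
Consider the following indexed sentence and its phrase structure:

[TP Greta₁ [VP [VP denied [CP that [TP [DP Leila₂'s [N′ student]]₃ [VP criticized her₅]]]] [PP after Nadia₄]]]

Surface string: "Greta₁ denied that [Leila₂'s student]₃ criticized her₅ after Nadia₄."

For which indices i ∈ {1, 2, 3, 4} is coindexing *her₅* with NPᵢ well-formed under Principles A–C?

{1, 2, 4}

*her* is a pronoun, so Principle B applies: it must be free in its binding domain.
Binding domain of *her₅*: the embedded TP, whose subject is [Leila₂'s student]₃.
*Greta₁* c-commands the pronoun but from outside its binding domain, and is not c-commanded by it → coindexation permitted.
*Leila₂* and the pronoun do not c-command one another → neither Principle B nor Principle C is at stake; coindexation permitted.
*[Leila₂'s student]₃* c-commands the pronoun within its binding domain → coindexation would violate Principle B.
*Nadia₄* and the pronoun do not c-command one another → neither Principle B nor Principle C is at stake; coindexation permitted.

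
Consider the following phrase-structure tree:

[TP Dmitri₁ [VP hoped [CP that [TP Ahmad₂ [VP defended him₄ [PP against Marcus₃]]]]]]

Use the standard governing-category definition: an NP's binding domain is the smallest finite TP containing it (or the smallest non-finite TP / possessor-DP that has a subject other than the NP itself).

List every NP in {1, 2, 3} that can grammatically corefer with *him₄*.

*him* is a pronoun, so Principle B applies: it must be free in its binding domain.
Binding domain of *him₄*: the embedded TP, whose subject is Ahmad₂.
*Dmitri₁* c-commands the pronoun but from outside its binding domain, and is not c-commanded by it → coindexation permitted.
*Ahmad₂* c-commands the pronoun within its binding domain → coindexation would violate Principle B.
*Marcus₃*: the pronoun c-commands this R-expression → coindexation would violate Principle C on *Marcus₃*.

{1}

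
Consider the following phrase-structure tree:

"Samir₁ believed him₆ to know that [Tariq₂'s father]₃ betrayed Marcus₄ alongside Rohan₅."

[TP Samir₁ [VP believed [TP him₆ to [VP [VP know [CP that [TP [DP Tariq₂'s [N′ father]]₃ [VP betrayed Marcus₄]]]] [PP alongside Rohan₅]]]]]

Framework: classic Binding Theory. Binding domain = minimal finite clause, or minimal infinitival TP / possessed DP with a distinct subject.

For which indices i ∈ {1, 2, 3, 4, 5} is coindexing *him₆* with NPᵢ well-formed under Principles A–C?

none

*him* is a pronoun, so Principle B applies: it must be free in its binding domain.
Binding domain of *him₆*: the matrix TP, whose subject is Samir₁.
*Samir₁* c-commands the pronoun within its binding domain → coindexation would violate Principle B.
*Tariq₂*: the pronoun c-commands this R-expression → coindexation would violate Principle C on *Tariq₂*.
*[Tariq₂'s father]₃*: the pronoun c-commands this R-expression → coindexation would violate Principle C on *[Tariq₂'s father]₃*.
*Marcus₄*: the pronoun c-commands this R-expression → coindexation would violate Principle C on *Marcus₄*.
*Rohan₅*: the pronoun c-commands this R-expression → coindexation would violate Principle C on *Rohan₅*.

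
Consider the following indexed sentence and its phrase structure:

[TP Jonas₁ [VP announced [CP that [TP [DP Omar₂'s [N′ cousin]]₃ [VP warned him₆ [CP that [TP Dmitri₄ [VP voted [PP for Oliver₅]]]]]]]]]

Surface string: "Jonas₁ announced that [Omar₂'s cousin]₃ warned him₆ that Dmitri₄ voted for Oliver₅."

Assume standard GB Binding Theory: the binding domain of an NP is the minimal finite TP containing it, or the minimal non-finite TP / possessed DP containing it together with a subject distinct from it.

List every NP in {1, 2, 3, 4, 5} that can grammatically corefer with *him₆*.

*him* is a pronoun, so Principle B applies: it must be free in its binding domain.
Binding domain of *him₆*: the embedded TP, whose subject is [Omar₂'s cousin]₃.
*Jonas₁* c-commands the pronoun but from outside its binding domain, and is not c-commanded by it → coindexation permitted.
*Omar₂* and the pronoun do not c-command one another → neither Principle B nor Principle C is at stake; coindexation permitted.
*[Omar₂'s cousin]₃* c-commands the pronoun within its binding domain → coindexation would violate Principle B.
*Dmitri₄*: the pronoun c-commands this R-expression → coindexation would violate Principle C on *Dmitri₄*.
*Oliver₅*: the pronoun c-commands this R-expression → coindexation would violate Principle C on *Oliver₅*.

{1, 2}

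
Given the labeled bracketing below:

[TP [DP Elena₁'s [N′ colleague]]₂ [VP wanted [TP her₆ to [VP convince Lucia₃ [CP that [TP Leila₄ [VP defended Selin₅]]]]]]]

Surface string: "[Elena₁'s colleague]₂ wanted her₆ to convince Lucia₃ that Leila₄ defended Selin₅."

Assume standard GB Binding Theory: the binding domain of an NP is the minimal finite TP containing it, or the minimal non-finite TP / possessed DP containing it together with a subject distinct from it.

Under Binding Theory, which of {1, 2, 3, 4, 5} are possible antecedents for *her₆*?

{1}

*her* is a pronoun, so Principle B applies: it must be free in its binding domain.
Binding domain of *her₆*: the matrix TP, whose subject is [Elena₁'s colleague]₂.
*Elena₁* and the pronoun do not c-command one another → neither Principle B nor Principle C is at stake; coindexation permitted.
*[Elena₁'s colleague]₂* c-commands the pronoun within its binding domain → coindexation would violate Principle B.
*Lucia₃*: the pronoun c-commands this R-expression → coindexation would violate Principle C on *Lucia₃*.
*Leila₄*: the pronoun c-commands this R-expression → coindexation would violate Principle C on *Leila₄*.
*Selin₅*: the pronoun c-commands this R-expression → coindexation would violate Principle C on *Selin₅*.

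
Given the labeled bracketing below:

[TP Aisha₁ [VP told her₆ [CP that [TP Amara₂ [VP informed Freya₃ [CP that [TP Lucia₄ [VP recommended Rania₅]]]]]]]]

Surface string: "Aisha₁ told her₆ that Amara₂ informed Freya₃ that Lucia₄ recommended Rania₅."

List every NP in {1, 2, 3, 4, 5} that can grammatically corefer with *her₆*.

none

*her* is a pronoun, so Principle B applies: it must be free in its binding domain.
Binding domain of *her₆*: the matrix TP, whose subject is Aisha₁.
*Aisha₁* c-commands the pronoun within its binding domain → coindexation would violate Principle B.
*Amara₂*: the pronoun c-commands this R-expression → coindexation would violate Principle C on *Amara₂*.
*Freya₃*: the pronoun c-commands this R-expression → coindexation would violate Principle C on *Freya₃*.
*Lucia₄*: the pronoun c-commands this R-expression → coindexation would violate Principle C on *Lucia₄*.
*Rania₅*: the pronoun c-commands this R-expression → coindexation would violate Principle C on *Rania₅*.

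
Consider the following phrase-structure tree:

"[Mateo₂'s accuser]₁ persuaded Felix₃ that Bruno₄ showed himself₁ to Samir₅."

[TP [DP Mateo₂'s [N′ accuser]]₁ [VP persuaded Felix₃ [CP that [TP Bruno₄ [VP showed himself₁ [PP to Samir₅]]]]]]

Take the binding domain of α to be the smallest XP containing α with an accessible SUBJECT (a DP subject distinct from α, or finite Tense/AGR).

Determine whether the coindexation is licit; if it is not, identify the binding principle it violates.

Principle A

The two coindexed NPs are *[Mateo₂'s accuser]₁* and *himself₁*.
*himself₁* is an anaphor. Principle A requires it to be bound within its binding domain — the embedded TP, whose subject is Bruno₄.
Within that domain it is c-commanded by *Bruno₄*, which does not share its index.
*[Mateo₂'s accuser]₁* does c-command the anaphor, but from outside its binding domain.
The anaphor is unbound in its domain → Principle A violation.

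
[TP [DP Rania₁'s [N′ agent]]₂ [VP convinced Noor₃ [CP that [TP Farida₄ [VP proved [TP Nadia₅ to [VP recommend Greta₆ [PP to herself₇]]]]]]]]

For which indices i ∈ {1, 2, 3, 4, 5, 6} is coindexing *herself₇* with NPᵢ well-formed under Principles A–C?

*herself* is an anaphor, so Principle A applies: it must be bound in its binding domain.
Binding domain of *herself₇*: the embedded TP, whose subject is Nadia₅.
*Rania₁* does not c-command the anaphor → cannot bind it.
*[Rania₁'s agent]₂* c-commands the anaphor but is outside its binding domain → cannot satisfy Principle A.
*Noor₃* c-commands the anaphor but is outside its binding domain → cannot satisfy Principle A.
*Farida₄* c-commands the anaphor but is outside its binding domain → cannot satisfy Principle A.
*Nadia₅* c-commands the anaphor within its binding domain → licit binder.
*Greta₆* c-commands the anaphor within its binding domain → licit binder.

{5, 6}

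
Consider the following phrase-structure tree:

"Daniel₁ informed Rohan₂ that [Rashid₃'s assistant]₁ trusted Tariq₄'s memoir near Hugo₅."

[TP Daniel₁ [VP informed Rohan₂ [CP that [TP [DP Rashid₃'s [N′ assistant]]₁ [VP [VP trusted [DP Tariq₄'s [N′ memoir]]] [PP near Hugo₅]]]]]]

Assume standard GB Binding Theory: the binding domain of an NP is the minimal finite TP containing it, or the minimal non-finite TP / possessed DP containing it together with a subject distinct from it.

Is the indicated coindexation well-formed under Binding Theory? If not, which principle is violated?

Principle C

The two coindexed NPs are *[Rashid₃'s assistant]₁* and *Daniel₁*.
*[Rashid₃'s assistant]₁* is an R-expression. Principle C requires it to be free everywhere.
*Daniel₁* c-commands it and carries the same index.
The R-expression is bound → Principle C violation.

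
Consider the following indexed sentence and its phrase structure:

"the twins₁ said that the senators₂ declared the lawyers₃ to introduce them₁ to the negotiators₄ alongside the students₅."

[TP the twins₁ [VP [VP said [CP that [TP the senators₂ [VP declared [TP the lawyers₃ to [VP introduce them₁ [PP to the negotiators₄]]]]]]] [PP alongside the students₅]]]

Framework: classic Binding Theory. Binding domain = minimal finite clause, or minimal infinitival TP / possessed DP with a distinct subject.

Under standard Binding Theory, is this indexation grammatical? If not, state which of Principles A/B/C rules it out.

grammatical

The two coindexed NPs are *the twins₁* and *them₁*.
*them₁* is a pronoun; its binding domain is the embedded TP, whose subject is the lawyers₃. Within that domain it is c-commanded only by *the lawyers₃*, which carries a different index — the pronoun is free locally, so Principle B holds.
*the twins₁* is an R-expression; *them₁* does not c-command it, and no other NP shares its index, so Principle C is satisfied.
All principles are respected.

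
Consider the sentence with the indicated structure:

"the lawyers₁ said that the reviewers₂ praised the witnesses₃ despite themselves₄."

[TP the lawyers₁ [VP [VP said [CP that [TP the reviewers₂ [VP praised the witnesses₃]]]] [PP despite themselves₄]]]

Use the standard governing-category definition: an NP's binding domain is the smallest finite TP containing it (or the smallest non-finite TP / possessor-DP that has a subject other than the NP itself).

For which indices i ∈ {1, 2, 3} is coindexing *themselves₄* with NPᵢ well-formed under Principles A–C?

*themselves* is an anaphor, so Principle A applies: it must be bound in its binding domain.
Binding domain of *themselves₄*: the matrix TP, whose subject is the lawyers₁.
*the lawyers₁* c-commands the anaphor within its binding domain → licit binder.
*the reviewers₂* does not c-command the anaphor → cannot bind it.
*the witnesses₃* does not c-command the anaphor → cannot bind it.

{1}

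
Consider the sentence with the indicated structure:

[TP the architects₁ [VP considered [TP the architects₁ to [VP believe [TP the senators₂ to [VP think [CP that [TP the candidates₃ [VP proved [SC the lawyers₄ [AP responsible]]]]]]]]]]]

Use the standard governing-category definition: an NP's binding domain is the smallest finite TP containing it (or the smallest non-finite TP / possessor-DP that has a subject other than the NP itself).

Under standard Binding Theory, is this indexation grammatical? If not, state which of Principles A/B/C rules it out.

The two coindexed NPs are *the architects₁* (the higher occurrence) and *the architects₁* (the lower occurrence).
*the architects₁* (the lower occurrence) is an R-expression. Principle C requires it to be free everywhere.
*the architects₁* (the higher occurrence) c-commands it and carries the same index.
The R-expression is bound → Principle C violation.

Principle C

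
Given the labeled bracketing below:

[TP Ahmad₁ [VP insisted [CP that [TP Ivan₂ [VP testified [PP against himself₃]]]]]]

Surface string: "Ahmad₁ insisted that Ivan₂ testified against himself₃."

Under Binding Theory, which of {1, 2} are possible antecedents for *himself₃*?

{2}

*himself* is an anaphor, so Principle A applies: it must be bound in its binding domain.
Binding domain of *himself₃*: the embedded TP, whose subject is Ivan₂.
*Ahmad₁* c-commands the anaphor but is outside its binding domain → cannot satisfy Principle A.
*Ivan₂* c-commands the anaphor within its binding domain → licit binder.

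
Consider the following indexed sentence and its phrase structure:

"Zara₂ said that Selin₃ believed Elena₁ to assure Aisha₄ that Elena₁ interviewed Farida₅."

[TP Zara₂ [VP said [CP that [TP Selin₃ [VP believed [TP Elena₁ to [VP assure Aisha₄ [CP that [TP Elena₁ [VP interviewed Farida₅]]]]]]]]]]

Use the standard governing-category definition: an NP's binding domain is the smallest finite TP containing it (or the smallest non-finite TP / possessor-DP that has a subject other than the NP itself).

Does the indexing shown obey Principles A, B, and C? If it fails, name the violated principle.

The two coindexed NPs are *Elena₁* (the lower occurrence) and *Elena₁* (the higher occurrence).
*Elena₁* (the lower occurrence) is an R-expression. Principle C requires it to be free everywhere.
*Elena₁* (the higher occurrence) c-commands it and carries the same index.
The R-expression is bound → Principle C violation.

Principle C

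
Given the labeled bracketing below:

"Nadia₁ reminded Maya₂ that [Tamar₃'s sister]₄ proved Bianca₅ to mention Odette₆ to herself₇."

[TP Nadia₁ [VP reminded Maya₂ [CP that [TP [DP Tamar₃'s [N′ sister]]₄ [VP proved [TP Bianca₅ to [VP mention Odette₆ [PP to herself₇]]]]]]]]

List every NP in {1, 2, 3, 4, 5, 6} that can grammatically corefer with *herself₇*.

*herself* is an anaphor, so Principle A applies: it must be bound in its binding domain.
Binding domain of *herself₇*: the embedded TP, whose subject is Bianca₅.
*Nadia₁* c-commands the anaphor but is outside its binding domain → cannot satisfy Principle A.
*Maya₂* c-commands the anaphor but is outside its binding domain → cannot satisfy Principle A.
*Tamar₃* does not c-command the anaphor → cannot bind it.
*[Tamar₃'s sister]₄* c-commands the anaphor but is outside its binding domain → cannot satisfy Principle A.
*Bianca₅* c-commands the anaphor within its binding domain → licit binder.
*Odette₆* c-commands the anaphor within its binding domain → licit binder.

{5, 6}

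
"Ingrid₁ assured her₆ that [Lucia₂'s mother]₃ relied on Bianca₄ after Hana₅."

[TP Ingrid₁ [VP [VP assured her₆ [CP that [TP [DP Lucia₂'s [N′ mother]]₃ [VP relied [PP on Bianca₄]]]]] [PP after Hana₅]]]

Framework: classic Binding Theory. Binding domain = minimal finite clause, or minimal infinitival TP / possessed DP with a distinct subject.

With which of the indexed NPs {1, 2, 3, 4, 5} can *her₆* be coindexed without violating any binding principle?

{5}

*her* is a pronoun, so Principle B applies: it must be free in its binding domain.
Binding domain of *her₆*: the matrix TP, whose subject is Ingrid₁.
*Ingrid₁* c-commands the pronoun within its binding domain → coindexation would violate Principle B.
*Lucia₂*: the pronoun c-commands this R-expression → coindexation would violate Principle C on *Lucia₂*.
*[Lucia₂'s mother]₃*: the pronoun c-commands this R-expression → coindexation would violate Principle C on *[Lucia₂'s mother]₃*.
*Bianca₄*: the pronoun c-commands this R-expression → coindexation would violate Principle C on *Bianca₄*.
*Hana₅* and the pronoun do not c-command one another → neither Principle B nor Principle C is at stake; coindexation permitted.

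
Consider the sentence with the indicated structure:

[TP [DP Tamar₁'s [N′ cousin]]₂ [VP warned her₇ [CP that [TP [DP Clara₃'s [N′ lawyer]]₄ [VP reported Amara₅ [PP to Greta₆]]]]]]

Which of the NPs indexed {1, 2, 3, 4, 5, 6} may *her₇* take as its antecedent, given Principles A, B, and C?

{1}

*her* is a pronoun, so Principle B applies: it must be free in its binding domain.
Binding domain of *her₇*: the matrix TP, whose subject is [Tamar₁'s cousin]₂.
*Tamar₁* and the pronoun do not c-command one another → neither Principle B nor Principle C is at stake; coindexation permitted.
*[Tamar₁'s cousin]₂* c-commands the pronoun within its binding domain → coindexation would violate Principle B.
*Clara₃*: the pronoun c-commands this R-expression → coindexation would violate Principle C on *Clara₃*.
*[Clara₃'s lawyer]₄*: the pronoun c-commands this R-expression → coindexation would violate Principle C on *[Clara₃'s lawyer]₄*.
*Amara₅*: the pronoun c-commands this R-expression → coindexation would violate Principle C on *Amara₅*.
*Greta₆*: the pronoun c-commands this R-expression → coindexation would violate Principle C on *Greta₆*.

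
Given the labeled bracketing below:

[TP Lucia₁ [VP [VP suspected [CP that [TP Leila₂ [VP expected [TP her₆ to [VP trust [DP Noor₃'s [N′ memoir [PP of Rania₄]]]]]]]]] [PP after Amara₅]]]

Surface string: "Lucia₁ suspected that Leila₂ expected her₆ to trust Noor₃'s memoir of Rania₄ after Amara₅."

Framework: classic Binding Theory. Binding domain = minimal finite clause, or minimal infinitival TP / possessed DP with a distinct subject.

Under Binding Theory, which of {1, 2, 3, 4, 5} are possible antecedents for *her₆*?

*her* is a pronoun, so Principle B applies: it must be free in its binding domain.
Binding domain of *her₆*: the embedded TP, whose subject is Leila₂.
*Lucia₁* c-commands the pronoun but from outside its binding domain, and is not c-commanded by it → coindexation permitted.
*Leila₂* c-commands the pronoun within its binding domain → coindexation would violate Principle B.
*Noor₃*: the pronoun c-commands this R-expression → coindexation would violate Principle C on *Noor₃*.
*Rania₄*: the pronoun c-commands this R-expression → coindexation would violate Principle C on *Rania₄*.
*Amara₅* and the pronoun do not c-command one another → neither Principle B nor Principle C is at stake; coindexation permitted.

{1, 5}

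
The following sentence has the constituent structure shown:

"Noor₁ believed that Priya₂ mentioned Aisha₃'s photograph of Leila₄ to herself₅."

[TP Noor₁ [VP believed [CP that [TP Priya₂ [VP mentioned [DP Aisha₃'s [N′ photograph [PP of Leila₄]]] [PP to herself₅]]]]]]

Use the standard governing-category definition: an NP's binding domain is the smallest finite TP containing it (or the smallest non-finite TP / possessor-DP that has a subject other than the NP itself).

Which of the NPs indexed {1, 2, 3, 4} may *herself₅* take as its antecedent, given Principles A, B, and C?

{2}

*herself* is an anaphor, so Principle A applies: it must be bound in its binding domain.
Binding domain of *herself₅*: the embedded TP, whose subject is Priya₂.
*Noor₁* c-commands the anaphor but is outside its binding domain → cannot satisfy Principle A.
*Priya₂* c-commands the anaphor within its binding domain → licit binder.
*Aisha₃* does not c-command the anaphor → cannot bind it.
*Leila₄* does not c-command the anaphor → cannot bind it.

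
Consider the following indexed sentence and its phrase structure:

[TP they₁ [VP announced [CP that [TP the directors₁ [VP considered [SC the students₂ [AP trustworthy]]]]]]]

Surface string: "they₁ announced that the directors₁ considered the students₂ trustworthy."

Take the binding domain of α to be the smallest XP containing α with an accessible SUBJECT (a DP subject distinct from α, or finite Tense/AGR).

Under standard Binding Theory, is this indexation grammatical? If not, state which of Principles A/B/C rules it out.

Principle C

The two coindexed NPs are *they₁* and *the directors₁*.
*the directors₁* is an R-expression. Principle C requires it to be free everywhere.
*they₁* c-commands it and carries the same index.
The R-expression is bound → Principle C violation.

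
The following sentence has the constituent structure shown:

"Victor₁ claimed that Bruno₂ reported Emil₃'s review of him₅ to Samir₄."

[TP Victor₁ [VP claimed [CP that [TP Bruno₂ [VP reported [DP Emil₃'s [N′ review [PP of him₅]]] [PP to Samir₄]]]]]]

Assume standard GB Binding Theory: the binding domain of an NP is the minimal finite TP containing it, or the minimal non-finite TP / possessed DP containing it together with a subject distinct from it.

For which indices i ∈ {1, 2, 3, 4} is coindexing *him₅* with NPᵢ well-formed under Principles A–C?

*him* is a pronoun, so Principle B applies: it must be free in its binding domain.
Binding domain of *him₅*: the possessed DP, whose subject is Emil₃.
*Victor₁* c-commands the pronoun but from outside its binding domain, and is not c-commanded by it → coindexation permitted.
*Bruno₂* c-commands the pronoun but from outside its binding domain, and is not c-commanded by it → coindexation permitted.
*Emil₃* c-commands the pronoun within its binding domain → coindexation would violate Principle B.
*Samir₄* and the pronoun do not c-command one another → neither Principle B nor Principle C is at stake; coindexation permitted.

{1, 2, 4}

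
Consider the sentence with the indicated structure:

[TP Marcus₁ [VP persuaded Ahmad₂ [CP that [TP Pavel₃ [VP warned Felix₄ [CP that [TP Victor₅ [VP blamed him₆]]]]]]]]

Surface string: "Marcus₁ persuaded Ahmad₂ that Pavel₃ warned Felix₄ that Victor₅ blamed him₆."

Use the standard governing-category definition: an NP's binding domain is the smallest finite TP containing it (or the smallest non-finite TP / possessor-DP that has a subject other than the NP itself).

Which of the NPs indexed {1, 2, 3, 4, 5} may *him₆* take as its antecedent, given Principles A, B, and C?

{1, 2, 3, 4}

*him* is a pronoun, so Principle B applies: it must be free in its binding domain.
Binding domain of *him₆*: the embedded TP, whose subject is Victor₅.
*Marcus₁* c-commands the pronoun but from outside its binding domain, and is not c-commanded by it → coindexation permitted.
*Ahmad₂* c-commands the pronoun but from outside its binding domain, and is not c-commanded by it → coindexation permitted.
*Pavel₃* c-commands the pronoun but from outside its binding domain, and is not c-commanded by it → coindexation permitted.
*Felix₄* c-commands the pronoun but from outside its binding domain, and is not c-commanded by it → coindexation permitted.
*Victor₅* c-commands the pronoun within its binding domain → coindexation would violate Principle B.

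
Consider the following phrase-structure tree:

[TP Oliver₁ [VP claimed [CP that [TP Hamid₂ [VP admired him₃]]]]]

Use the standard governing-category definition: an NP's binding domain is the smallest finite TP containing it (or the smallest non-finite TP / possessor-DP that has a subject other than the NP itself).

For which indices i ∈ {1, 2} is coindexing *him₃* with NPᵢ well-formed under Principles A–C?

*him* is a pronoun, so Principle B applies: it must be free in its binding domain.
Binding domain of *him₃*: the embedded TP, whose subject is Hamid₂.
*Oliver₁* c-commands the pronoun but from outside its binding domain, and is not c-commanded by it → coindexation permitted.
*Hamid₂* c-commands the pronoun within its binding domain → coindexation would violate Principle B.

{1}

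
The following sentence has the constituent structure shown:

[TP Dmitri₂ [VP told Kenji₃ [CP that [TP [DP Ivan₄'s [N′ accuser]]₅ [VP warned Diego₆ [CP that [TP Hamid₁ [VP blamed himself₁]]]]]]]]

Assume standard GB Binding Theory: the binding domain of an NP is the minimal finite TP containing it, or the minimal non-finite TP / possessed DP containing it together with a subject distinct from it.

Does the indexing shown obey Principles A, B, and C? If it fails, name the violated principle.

grammatical

The two coindexed NPs are *Hamid₁* and *himself₁*.
*himself₁* is an anaphor; its binding domain is the embedded TP, whose subject is Hamid₁. *Hamid₁* c-commands it within that domain and shares its index, so Principle A is satisfied.
*Hamid₁* is an R-expression; *himself₁* does not c-command it, and no other NP shares its index, so Principle C is satisfied.
All principles are respected.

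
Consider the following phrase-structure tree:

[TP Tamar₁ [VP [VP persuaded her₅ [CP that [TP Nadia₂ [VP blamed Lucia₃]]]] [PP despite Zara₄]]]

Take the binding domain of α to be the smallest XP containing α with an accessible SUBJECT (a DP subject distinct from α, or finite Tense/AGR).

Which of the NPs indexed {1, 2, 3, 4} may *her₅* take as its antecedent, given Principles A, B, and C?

*her* is a pronoun, so Principle B applies: it must be free in its binding domain.
Binding domain of *her₅*: the matrix TP, whose subject is Tamar₁.
*Tamar₁* c-commands the pronoun within its binding domain → coindexation would violate Principle B.
*Nadia₂*: the pronoun c-commands this R-expression → coindexation would violate Principle C on *Nadia₂*.
*Lucia₃*: the pronoun c-commands this R-expression → coindexation would violate Principle C on *Lucia₃*.
*Zara₄* and the pronoun do not c-command one another → neither Principle B nor Principle C is at stake; coindexation permitted.

{4}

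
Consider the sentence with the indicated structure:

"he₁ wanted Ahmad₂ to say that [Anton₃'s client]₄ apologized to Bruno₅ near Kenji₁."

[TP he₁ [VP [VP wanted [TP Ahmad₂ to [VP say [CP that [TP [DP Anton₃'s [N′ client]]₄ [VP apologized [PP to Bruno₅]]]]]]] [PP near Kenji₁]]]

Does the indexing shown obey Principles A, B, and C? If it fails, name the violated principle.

The two coindexed NPs are *he₁* and *Kenji₁*.
*Kenji₁* is an R-expression. Principle C requires it to be free everywhere.
*he₁* c-commands it and carries the same index.
The R-expression is bound → Principle C violation.

Principle C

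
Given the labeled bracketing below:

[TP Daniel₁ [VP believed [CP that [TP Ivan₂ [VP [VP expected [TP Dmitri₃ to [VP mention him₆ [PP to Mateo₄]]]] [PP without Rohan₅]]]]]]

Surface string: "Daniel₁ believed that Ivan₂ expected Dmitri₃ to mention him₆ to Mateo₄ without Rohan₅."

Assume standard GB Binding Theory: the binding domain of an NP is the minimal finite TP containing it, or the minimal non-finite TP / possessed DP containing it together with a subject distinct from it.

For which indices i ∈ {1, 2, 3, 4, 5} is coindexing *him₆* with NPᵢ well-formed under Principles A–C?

{1, 2, 5}

*him* is a pronoun, so Principle B applies: it must be free in its binding domain.
Binding domain of *him₆*: the embedded TP, whose subject is Dmitri₃.
*Daniel₁* c-commands the pronoun but from outside its binding domain, and is not c-commanded by it → coindexation permitted.
*Ivan₂* c-commands the pronoun but from outside its binding domain, and is not c-commanded by it → coindexation permitted.
*Dmitri₃* c-commands the pronoun within its binding domain → coindexation would violate Principle B.
*Mateo₄*: the pronoun c-commands this R-expression → coindexation would violate Principle C on *Mateo₄*.
*Rohan₅* and the pronoun do not c-command one another → neither Principle B nor Principle C is at stake; coindexation permitted.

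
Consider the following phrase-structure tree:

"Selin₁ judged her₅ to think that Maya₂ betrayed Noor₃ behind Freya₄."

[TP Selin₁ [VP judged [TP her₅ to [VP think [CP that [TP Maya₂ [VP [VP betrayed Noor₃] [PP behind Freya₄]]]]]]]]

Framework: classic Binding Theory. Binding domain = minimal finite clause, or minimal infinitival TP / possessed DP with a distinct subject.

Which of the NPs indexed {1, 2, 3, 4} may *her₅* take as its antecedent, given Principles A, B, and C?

*her* is a pronoun, so Principle B applies: it must be free in its binding domain.
Binding domain of *her₅*: the matrix TP, whose subject is Selin₁.
*Selin₁* c-commands the pronoun within its binding domain → coindexation would violate Principle B.
*Maya₂*: the pronoun c-commands this R-expression → coindexation would violate Principle C on *Maya₂*.
*Noor₃*: the pronoun c-commands this R-expression → coindexation would violate Principle C on *Noor₃*.
*Freya₄*: the pronoun c-commands this R-expression → coindexation would violate Principle C on *Freya₄*.

none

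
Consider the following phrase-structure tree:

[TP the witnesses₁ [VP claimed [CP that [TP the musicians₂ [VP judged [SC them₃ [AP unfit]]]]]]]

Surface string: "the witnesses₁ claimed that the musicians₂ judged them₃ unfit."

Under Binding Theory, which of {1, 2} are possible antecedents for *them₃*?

{1}

*them* is a pronoun, so Principle B applies: it must be free in its binding domain.
Binding domain of *them₃*: the embedded TP, whose subject is the musicians₂.
*the witnesses₁* c-commands the pronoun but from outside its binding domain, and is not c-commanded by it → coindexation permitted.
*the musicians₂* c-commands the pronoun within its binding domain → coindexation would violate Principle B.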